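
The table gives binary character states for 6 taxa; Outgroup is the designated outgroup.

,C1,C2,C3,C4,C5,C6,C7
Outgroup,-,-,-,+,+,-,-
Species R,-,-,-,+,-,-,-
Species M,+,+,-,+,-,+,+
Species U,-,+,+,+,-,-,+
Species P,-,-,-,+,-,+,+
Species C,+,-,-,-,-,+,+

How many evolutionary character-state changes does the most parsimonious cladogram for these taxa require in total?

Character polarity is set by the outgroup: the derived state is whichever differs from the outgroup's state, so for C4, C5 the derived state is '-', and for the remaining characters it is '+'.
C1: derived state '+' in Species C and Species M only — synapomorphy for {Species C, Species M}.
C2 (state '+') occurs in Species M and Species U but conflicts with the nesting implied by the other characters — most parsimoniously interpreted as homoplasy.
C3 (derived state '+') is unique to Species U (autapomorphy; uninformative for grouping).
C4: derived state '-' in Species C only — an autapomorphy, so it tells us nothing about relationships among taxa.
C5 (derived state '-') is shared by all ingroup taxa — unites the whole ingroup.
Only Species C, Species M, and Species P show the derived state '+' for C6, supporting them as a clade.
C7 (derived state '+') is shared by Species C, Species M, Species P, and Species U — a synapomorphy uniting that clade.
Most parsimonious ingroup topology: (Species R,(((Species M,Species C),Species P),Species U)).
Changes per character on this tree: C1: 1; C2: 2; C3: 1; C4: 1; C5: 1; C6: 1; C7: 1.
Total = 8.

8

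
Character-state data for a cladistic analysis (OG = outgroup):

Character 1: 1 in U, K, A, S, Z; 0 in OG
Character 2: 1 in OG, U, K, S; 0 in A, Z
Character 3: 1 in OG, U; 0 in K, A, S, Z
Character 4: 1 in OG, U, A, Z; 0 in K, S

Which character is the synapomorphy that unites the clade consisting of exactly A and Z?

Character 2

Character polarity is set by the outgroup: the derived state is whichever differs from the outgroup's state, so for Character 2, Character 3, Character 4 the derived state is '0', and for the remaining characters it is '1'.
Character 1 (derived state '1') is shared by all ingroup taxa — unites the whole ingroup.
Only A and Z show the derived state '0' for Character 2, supporting them as a clade.
Character 3: derived state '0' in A, K, S, and Z only — synapomorphy for {A, K, S, Z}.
Character 4 (derived state '0') is shared by K and S — a synapomorphy uniting that clade.
Most parsimonious ingroup topology: (U,((K,S),(A,Z))).
The clade {A, Z} is supported by Character 2: its derived state '0' occurs in exactly those taxa and in no other taxon (including the outgroup).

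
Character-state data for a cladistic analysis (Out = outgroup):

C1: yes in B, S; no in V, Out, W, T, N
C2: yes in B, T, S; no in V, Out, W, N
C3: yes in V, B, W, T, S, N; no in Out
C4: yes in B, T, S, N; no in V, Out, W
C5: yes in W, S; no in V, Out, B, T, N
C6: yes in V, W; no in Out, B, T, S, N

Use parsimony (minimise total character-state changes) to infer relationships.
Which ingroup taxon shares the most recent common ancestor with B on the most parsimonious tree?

The outgroup has state 'no' for every character, so 'yes' is the derived state throughout.
C1: derived state 'yes' in B and S only — synapomorphy for {B, S}.
Only B, S, and T show the derived state 'yes' for C2, supporting them as a clade.
All ingroup taxa share the derived state 'yes' for C3; it defines the ingroup but does not resolve relationships within it.
Only B, N, S, and T show the derived state 'yes' for C4, supporting them as a clade.
C5 (state 'yes') occurs in S and W but conflicts with the nesting implied by the other characters — most parsimoniously interpreted as homoplasy.
C6: derived state 'yes' in V and W only — synapomorphy for {V, W}.
Most parsimonious ingroup topology: ((((S,B),T),N),(W,V)).
B and S form a cherry on this tree, so they are sister taxa.

S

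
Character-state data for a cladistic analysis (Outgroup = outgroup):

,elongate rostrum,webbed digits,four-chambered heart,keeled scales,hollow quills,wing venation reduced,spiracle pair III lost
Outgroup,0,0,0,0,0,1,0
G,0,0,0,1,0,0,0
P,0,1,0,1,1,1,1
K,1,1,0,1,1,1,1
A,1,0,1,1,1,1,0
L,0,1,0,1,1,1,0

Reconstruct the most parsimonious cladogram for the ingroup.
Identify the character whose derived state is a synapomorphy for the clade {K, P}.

spiracle pair III lost

Character polarity is set by the outgroup: the derived state is whichever differs from the outgroup's state, so for wing venation reduced the derived state is '0', and for the remaining characters it is '1'.
elongate rostrum (state '1') occurs in A and K but conflicts with the nesting implied by the other characters — most parsimoniously interpreted as homoplasy.
webbed digits (derived state '1') is shared by K, L, and P — a synapomorphy uniting that clade.
four-chambered heart (derived state '1') is unique to A (autapomorphy; uninformative for grouping).
keeled scales (derived state '1') is shared by all ingroup taxa — unites the whole ingroup.
hollow quills (derived state '1') is shared by A, K, L, and P — a synapomorphy uniting that clade.
wing venation reduced (derived state '0') is unique to G (autapomorphy; uninformative for grouping).
spiracle pair III lost: derived state '1' in K and P only — synapomorphy for {K, P}.
Most parsimonious ingroup topology: (G,(((P,K),L),A)).
The clade {K, P} is supported by spiracle pair III lost: its derived state '1' occurs in exactly those taxa and in no other taxon (including the outgroup).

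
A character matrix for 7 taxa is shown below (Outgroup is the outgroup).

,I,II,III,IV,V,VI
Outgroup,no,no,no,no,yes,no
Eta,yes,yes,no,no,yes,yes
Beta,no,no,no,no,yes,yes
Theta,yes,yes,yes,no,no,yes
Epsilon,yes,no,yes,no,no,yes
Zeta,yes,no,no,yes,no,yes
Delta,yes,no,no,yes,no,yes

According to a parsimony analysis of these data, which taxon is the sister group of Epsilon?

Character polarity is set by the outgroup: the derived state is whichever differs from the outgroup's state, so for V the derived state is 'no', and for the remaining characters it is 'yes'.
I (derived state 'yes') is shared by Delta, Epsilon, Eta, Theta, and Zeta — a synapomorphy uniting that clade.
II (state 'yes') occurs in Eta and Theta but conflicts with the nesting implied by the other characters — most parsimoniously interpreted as homoplasy.
Only Epsilon and Theta show the derived state 'yes' for III, supporting them as a clade.
Only Delta and Zeta show the derived state 'yes' for IV, supporting them as a clade.
V (derived state 'no') is shared by Delta, Epsilon, Theta, and Zeta — a synapomorphy uniting that clade.
All ingroup taxa share the derived state 'yes' for VI; it defines the ingroup but does not resolve relationships within it.
Most parsimonious ingroup topology: ((Eta,((Theta,Epsilon),(Zeta,Delta))),Beta).
Epsilon and Theta form a cherry on this tree, so they are sister taxa.

Theta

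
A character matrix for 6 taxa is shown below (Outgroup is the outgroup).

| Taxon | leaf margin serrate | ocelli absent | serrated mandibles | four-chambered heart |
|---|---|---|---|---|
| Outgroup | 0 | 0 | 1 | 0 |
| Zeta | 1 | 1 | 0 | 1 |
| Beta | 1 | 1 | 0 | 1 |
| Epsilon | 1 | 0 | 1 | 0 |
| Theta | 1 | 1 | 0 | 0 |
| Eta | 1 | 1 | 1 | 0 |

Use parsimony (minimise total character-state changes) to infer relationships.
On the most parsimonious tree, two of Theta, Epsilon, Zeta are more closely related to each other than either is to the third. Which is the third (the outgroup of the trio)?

Epsilon

Character polarity is set by the outgroup: the derived state is whichever differs from the outgroup's state, so for serrated mandibles the derived state is '0', and for the remaining characters it is '1'.
All ingroup taxa share the derived state '1' for leaf margin serrate; it defines the ingroup but does not resolve relationships within it.
ocelli absent: derived state '1' in Beta, Eta, Theta, and Zeta only — synapomorphy for {Beta, Eta, Theta, Zeta}.
serrated mandibles: derived state '0' in Beta, Theta, and Zeta only — synapomorphy for {Beta, Theta, Zeta}.
four-chambered heart: derived state '1' in Beta and Zeta only — synapomorphy for {Beta, Zeta}.
Most parsimonious ingroup topology: ((((Zeta,Beta),Theta),Eta),Epsilon).
Theta and Zeta share a more recent common ancestor with each other than either does with Epsilon, so Epsilon is the least closely related of the three.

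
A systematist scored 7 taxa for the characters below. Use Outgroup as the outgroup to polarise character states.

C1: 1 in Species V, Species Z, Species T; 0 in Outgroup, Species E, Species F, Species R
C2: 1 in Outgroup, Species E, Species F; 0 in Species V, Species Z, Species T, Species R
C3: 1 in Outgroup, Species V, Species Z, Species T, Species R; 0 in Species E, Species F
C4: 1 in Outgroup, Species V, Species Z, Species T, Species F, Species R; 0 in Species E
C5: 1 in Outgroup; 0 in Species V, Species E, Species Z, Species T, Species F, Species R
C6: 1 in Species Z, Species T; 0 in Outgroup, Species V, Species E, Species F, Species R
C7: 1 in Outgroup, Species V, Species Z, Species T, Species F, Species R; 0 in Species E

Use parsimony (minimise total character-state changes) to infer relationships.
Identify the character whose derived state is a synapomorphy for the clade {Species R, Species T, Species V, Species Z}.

Character polarity is set by the outgroup: the derived state is whichever differs from the outgroup's state, so for C2, C3, C4, C5, C7 the derived state is '0', and for the remaining characters it is '1'.
C1 (derived state '1') is shared by Species T, Species V, and Species Z — a synapomorphy uniting that clade.
C2: derived state '0' in Species R, Species T, Species V, and Species Z only — synapomorphy for {Species R, Species T, Species V, Species Z}.
C3: derived state '0' in Species E and Species F only — synapomorphy for {Species E, Species F}.
C4 (derived state '0') is unique to Species E (autapomorphy; uninformative for grouping).
All ingroup taxa share the derived state '0' for C5; it defines the ingroup but does not resolve relationships within it.
C6 (derived state '1') is shared by Species T and Species Z — a synapomorphy uniting that clade.
C7 (derived state '0') is unique to Species E (autapomorphy; uninformative for grouping).
Most parsimonious ingroup topology: (((Species V,(Species Z,Species T)),Species R),(Species E,Species F)).
The clade {Species R, Species T, Species V, Species Z} is supported by C2: its derived state '0' occurs in exactly those taxa and in no other taxon (including the outgroup).

C2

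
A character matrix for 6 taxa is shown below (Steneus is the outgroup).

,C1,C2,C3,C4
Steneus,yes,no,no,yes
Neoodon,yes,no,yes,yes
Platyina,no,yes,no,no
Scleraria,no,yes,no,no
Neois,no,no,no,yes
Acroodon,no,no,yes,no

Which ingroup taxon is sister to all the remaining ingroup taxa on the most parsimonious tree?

Neoodon

Character polarity is set by the outgroup: the derived state is whichever differs from the outgroup's state, so for C1, C4 the derived state is 'no', and for the remaining characters it is 'yes'.
Only Acroodon, Neois, Platyina, and Scleraria show the derived state 'no' for C1, supporting them as a clade.
Only Platyina and Scleraria show the derived state 'yes' for C2, supporting them as a clade.
C3 groups Acroodon and Neoodon, which is incompatible with the clades supported by the remaining characters; treating it as convergent (homoplasy) costs fewer steps than any alternative tree.
C4 (derived state 'no') is shared by Acroodon, Platyina, and Scleraria — a synapomorphy uniting that clade.
Most parsimonious ingroup topology: (Neoodon,(((Platyina,Scleraria),Acroodon),Neois)).
Neoodon is sister to the clade containing all other ingroup taxa, so it is the earliest-diverging (most basal) ingroup lineage.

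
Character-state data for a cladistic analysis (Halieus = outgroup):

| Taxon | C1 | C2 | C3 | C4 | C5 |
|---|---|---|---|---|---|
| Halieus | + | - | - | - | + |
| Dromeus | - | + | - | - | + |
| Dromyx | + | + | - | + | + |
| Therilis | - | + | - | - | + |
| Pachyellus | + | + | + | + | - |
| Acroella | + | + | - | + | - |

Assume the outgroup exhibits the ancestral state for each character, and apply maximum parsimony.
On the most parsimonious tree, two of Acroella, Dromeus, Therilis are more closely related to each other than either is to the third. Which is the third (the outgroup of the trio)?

Acroella

Character polarity is set by the outgroup: the derived state is whichever differs from the outgroup's state, so for C1, C5 the derived state is '-', and for the remaining characters it is '+'.
C1: derived state '-' in Dromeus and Therilis only — synapomorphy for {Dromeus, Therilis}.
All ingroup taxa share the derived state '+' for C2; it defines the ingroup but does not resolve relationships within it.
C3: derived state '+' in Pachyellus only — an autapomorphy, so it tells us nothing about relationships among taxa.
C4 (derived state '+') is shared by Acroella, Dromyx, and Pachyellus — a synapomorphy uniting that clade.
C5 (derived state '-') is shared by Acroella and Pachyellus — a synapomorphy uniting that clade.
Most parsimonious ingroup topology: (((Pachyellus,Acroella),Dromyx),(Dromeus,Therilis)).
Dromeus and Therilis share a more recent common ancestor with each other than either does with Acroella, so Acroella is the least closely related of the three.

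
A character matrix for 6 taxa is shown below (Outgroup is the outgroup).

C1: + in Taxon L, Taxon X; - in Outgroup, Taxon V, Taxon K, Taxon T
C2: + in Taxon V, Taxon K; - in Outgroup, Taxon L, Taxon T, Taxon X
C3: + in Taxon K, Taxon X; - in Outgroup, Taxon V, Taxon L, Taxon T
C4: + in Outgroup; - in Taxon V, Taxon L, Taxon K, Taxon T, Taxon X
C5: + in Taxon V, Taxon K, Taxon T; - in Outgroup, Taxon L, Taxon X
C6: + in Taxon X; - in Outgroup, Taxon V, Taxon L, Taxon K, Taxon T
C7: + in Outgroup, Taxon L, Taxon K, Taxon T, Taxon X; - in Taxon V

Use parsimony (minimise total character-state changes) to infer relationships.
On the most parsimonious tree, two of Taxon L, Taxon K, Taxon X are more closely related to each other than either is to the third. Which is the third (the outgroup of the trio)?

Taxon K

Character polarity is set by the outgroup: the derived state is whichever differs from the outgroup's state, so for C4, C7 the derived state is '-', and for the remaining characters it is '+'.
Only Taxon L and Taxon X show the derived state '+' for C1, supporting them as a clade.
Only Taxon K and Taxon V show the derived state '+' for C2, supporting them as a clade.
C3 (state '+') occurs in Taxon K and Taxon X but conflicts with the nesting implied by the other characters — most parsimoniously interpreted as homoplasy.
C4 (derived state '-') is shared by all ingroup taxa — unites the whole ingroup.
C5 (derived state '+') is shared by Taxon K, Taxon T, and Taxon V — a synapomorphy uniting that clade.
C6 (derived state '+') is unique to Taxon X (autapomorphy; uninformative for grouping).
C7: derived state '-' in Taxon V only — an autapomorphy, so it tells us nothing about relationships among taxa.
Most parsimonious ingroup topology: (((Taxon V,Taxon K),Taxon T),(Taxon L,Taxon X)).
Taxon X and Taxon L share a more recent common ancestor with each other than either does with Taxon K, so Taxon K is the least closely related of the three.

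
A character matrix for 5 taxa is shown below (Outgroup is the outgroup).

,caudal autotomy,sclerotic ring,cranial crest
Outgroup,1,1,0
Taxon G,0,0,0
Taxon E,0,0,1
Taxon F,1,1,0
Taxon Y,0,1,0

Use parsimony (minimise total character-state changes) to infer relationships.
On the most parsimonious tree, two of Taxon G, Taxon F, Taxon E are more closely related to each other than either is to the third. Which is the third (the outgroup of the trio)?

Taxon F

Character polarity is set by the outgroup: the derived state is whichever differs from the outgroup's state, so for caudal autotomy, sclerotic ring the derived state is '0', and for the remaining characters it is '1'.
Only Taxon E, Taxon G, and Taxon Y show the derived state '0' for caudal autotomy, supporting them as a clade.
Only Taxon E and Taxon G show the derived state '0' for sclerotic ring, supporting them as a clade.
cranial crest: derived state '1' in Taxon E only — an autapomorphy, so it tells us nothing about relationships among taxa.
Most parsimonious ingroup topology: (((Taxon G,Taxon E),Taxon Y),Taxon F).
Taxon E and Taxon G share a more recent common ancestor with each other than either does with Taxon F, so Taxon F is the least closely related of the three.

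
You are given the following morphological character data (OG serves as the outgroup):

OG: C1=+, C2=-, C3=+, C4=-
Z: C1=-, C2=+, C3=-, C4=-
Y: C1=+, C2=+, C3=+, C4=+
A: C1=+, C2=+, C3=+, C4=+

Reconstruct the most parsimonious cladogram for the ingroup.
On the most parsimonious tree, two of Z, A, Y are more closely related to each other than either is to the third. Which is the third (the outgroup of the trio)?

Character polarity is set by the outgroup: the derived state is whichever differs from the outgroup's state, so for C1, C3 the derived state is '-', and for the remaining characters it is '+'.
C1: derived state '-' in Z only — an autapomorphy, so it tells us nothing about relationships among taxa.
All ingroup taxa share the derived state '+' for C2; it defines the ingroup but does not resolve relationships within it.
C3: derived state '-' in Z only — an autapomorphy, so it tells us nothing about relationships among taxa.
C4: derived state '+' in A and Y only — synapomorphy for {A, Y}.
Most parsimonious ingroup topology: (Z,(Y,A)).
A and Y share a more recent common ancestor with each other than either does with Z, so Z is the least closely related of the three.

Z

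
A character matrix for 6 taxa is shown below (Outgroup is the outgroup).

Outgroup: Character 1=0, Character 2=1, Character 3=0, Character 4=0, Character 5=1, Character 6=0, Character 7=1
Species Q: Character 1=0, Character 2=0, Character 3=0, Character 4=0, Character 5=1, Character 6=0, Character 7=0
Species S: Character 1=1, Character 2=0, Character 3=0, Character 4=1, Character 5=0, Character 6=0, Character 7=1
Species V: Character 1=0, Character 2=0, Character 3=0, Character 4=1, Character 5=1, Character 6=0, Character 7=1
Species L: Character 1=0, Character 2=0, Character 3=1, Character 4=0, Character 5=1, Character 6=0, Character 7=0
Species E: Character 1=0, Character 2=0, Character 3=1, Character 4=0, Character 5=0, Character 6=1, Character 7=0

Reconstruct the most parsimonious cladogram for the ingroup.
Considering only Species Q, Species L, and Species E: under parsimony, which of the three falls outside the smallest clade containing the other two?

Species Q

Character polarity is set by the outgroup: the derived state is whichever differs from the outgroup's state, so for Character 2, Character 5, Character 7 the derived state is '0', and for the remaining characters it is '1'.
Character 1: derived state '1' in Species S only — an autapomorphy, so it tells us nothing about relationships among taxa.
All ingroup taxa share the derived state '0' for Character 2; it defines the ingroup but does not resolve relationships within it.
Character 3: derived state '1' in Species E and Species L only — synapomorphy for {Species E, Species L}.
Character 4 (derived state '1') is shared by Species S and Species V — a synapomorphy uniting that clade.
Character 5 (state '0') occurs in Species E and Species S but conflicts with the nesting implied by the other characters — most parsimoniously interpreted as homoplasy.
Character 6: derived state '1' in Species E only — an autapomorphy, so it tells us nothing about relationships among taxa.
Character 7 (derived state '0') is shared by Species E, Species L, and Species Q — a synapomorphy uniting that clade.
Most parsimonious ingroup topology: ((Species Q,(Species L,Species E)),(Species S,Species V)).
Species L and Species E share a more recent common ancestor with each other than either does with Species Q, so Species Q is the least closely related of the three.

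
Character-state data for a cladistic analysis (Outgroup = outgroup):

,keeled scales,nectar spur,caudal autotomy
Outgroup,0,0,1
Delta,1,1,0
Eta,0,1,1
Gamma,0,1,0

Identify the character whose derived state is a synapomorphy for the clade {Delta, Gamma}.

caudal autotomy

Character polarity is set by the outgroup: the derived state is whichever differs from the outgroup's state, so for caudal autotomy the derived state is '0', and for the remaining characters it is '1'.
keeled scales: derived state '1' in Delta only — an autapomorphy, so it tells us nothing about relationships among taxa.
nectar spur (derived state '1') is shared by all ingroup taxa — unites the whole ingroup.
caudal autotomy (derived state '0') is shared by Delta and Gamma — a synapomorphy uniting that clade.
Most parsimonious ingroup topology: ((Delta,Gamma),Eta).
The clade {Delta, Gamma} is supported by caudal autotomy: its derived state '0' occurs in exactly those taxa and in no other taxon (including the outgroup).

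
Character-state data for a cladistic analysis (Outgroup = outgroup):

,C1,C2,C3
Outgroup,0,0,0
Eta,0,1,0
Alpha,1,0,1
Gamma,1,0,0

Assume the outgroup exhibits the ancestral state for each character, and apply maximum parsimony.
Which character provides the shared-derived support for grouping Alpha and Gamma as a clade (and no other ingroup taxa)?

C1

The outgroup has state '0' for every character, so '1' is the derived state throughout.
Only Alpha and Gamma show the derived state '1' for C1, supporting them as a clade.
C2: derived state '1' in Eta only — an autapomorphy, so it tells us nothing about relationships among taxa.
C3 (derived state '1') is unique to Alpha (autapomorphy; uninformative for grouping).
Most parsimonious ingroup topology: ((Gamma,Alpha),Eta).
The clade {Alpha, Gamma} is supported by C1: its derived state '1' occurs in exactly those taxa and in no other taxon (including the outgroup).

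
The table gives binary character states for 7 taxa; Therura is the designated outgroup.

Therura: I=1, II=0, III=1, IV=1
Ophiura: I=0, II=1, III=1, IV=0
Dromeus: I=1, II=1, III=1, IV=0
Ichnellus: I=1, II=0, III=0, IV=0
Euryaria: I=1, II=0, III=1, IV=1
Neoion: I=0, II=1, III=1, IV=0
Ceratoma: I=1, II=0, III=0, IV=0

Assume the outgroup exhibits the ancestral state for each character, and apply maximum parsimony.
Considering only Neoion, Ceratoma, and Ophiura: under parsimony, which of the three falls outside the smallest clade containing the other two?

Ceratoma

Character polarity is set by the outgroup: the derived state is whichever differs from the outgroup's state, so for I, III, IV the derived state is '0', and for the remaining characters it is '1'.
Only Neoion and Ophiura show the derived state '0' for I, supporting them as a clade.
Only Dromeus, Neoion, and Ophiura show the derived state '1' for II, supporting them as a clade.
Only Ceratoma and Ichnellus show the derived state '0' for III, supporting them as a clade.
IV (derived state '0') is shared by Ceratoma, Dromeus, Ichnellus, Neoion, and Ophiura — a synapomorphy uniting that clade.
Most parsimonious ingroup topology: ((((Ophiura,Neoion),Dromeus),(Ichnellus,Ceratoma)),Euryaria).
Ophiura and Neoion share a more recent common ancestor with each other than either does with Ceratoma, so Ceratoma is the least closely related of the three.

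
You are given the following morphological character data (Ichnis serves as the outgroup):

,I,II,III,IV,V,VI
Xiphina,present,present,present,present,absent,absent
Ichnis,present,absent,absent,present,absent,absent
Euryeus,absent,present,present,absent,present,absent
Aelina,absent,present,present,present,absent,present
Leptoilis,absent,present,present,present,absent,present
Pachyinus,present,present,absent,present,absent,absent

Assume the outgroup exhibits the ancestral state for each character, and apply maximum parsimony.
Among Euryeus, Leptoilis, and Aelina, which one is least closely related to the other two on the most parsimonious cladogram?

Euryeus

Character polarity is set by the outgroup: the derived state is whichever differs from the outgroup's state, so for I, IV the derived state is 'absent', and for the remaining characters it is 'present'.
Only Aelina, Euryeus, and Leptoilis show the derived state 'absent' for I, supporting them as a clade.
All ingroup taxa share the derived state 'present' for II; it defines the ingroup but does not resolve relationships within it.
III (derived state 'present') is shared by Aelina, Euryeus, Leptoilis, and Xiphina — a synapomorphy uniting that clade.
IV (derived state 'absent') is unique to Euryeus (autapomorphy; uninformative for grouping).
V: derived state 'present' in Euryeus only — an autapomorphy, so it tells us nothing about relationships among taxa.
Only Aelina and Leptoilis show the derived state 'present' for VI, supporting them as a clade.
Most parsimonious ingroup topology: ((Xiphina,(Euryeus,(Leptoilis,Aelina))),Pachyinus).
Leptoilis and Aelina share a more recent common ancestor with each other than either does with Euryeus, so Euryeus is the least closely related of the three.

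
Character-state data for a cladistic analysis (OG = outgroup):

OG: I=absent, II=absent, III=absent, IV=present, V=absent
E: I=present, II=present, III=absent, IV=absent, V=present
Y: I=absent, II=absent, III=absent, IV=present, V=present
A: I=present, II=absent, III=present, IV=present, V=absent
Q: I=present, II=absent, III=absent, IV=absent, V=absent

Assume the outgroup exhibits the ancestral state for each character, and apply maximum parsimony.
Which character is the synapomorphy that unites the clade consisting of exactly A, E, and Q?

Character polarity is set by the outgroup: the derived state is whichever differs from the outgroup's state, so for IV the derived state is 'absent', and for the remaining characters it is 'present'.
I: derived state 'present' in A, E, and Q only — synapomorphy for {A, E, Q}.
II: derived state 'present' in E only — an autapomorphy, so it tells us nothing about relationships among taxa.
III (derived state 'present') is unique to A (autapomorphy; uninformative for grouping).
IV: derived state 'absent' in E and Q only — synapomorphy for {E, Q}.
V groups E and Y, which is incompatible with the clades supported by the remaining characters; treating it as convergent (homoplasy) costs fewer steps than any alternative tree.
Most parsimonious ingroup topology: (((E,Q),A),Y).
The clade {A, E, Q} is supported by I: its derived state 'present' occurs in exactly those taxa and in no other taxon (including the outgroup).

I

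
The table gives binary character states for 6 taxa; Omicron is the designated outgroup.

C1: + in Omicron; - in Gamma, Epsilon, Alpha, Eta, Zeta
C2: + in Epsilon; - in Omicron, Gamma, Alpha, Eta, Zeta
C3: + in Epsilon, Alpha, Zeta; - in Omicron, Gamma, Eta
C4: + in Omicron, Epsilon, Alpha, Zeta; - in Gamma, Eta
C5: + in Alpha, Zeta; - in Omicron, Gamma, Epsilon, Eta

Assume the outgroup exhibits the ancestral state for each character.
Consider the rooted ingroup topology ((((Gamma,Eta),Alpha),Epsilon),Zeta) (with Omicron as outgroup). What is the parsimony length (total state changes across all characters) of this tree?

Map each character onto ((((Gamma,Eta),Alpha),Epsilon),Zeta) (rooted by Omicron) and count the minimum state changes it requires (Fitch parsimony):
C1: 1; C2: 1; C3: 2; C4: 1; C5: 2.
Total tree length = 7.

7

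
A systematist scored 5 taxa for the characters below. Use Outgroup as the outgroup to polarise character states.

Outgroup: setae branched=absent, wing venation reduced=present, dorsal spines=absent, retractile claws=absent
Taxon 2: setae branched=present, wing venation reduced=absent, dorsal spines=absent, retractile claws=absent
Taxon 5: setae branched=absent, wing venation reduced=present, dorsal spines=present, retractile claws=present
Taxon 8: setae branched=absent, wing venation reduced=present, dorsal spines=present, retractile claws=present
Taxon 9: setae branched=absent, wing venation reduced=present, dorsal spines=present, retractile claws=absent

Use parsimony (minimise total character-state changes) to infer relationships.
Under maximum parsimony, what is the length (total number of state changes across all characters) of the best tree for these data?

Character polarity is set by the outgroup: the derived state is whichever differs from the outgroup's state, so for wing venation reduced the derived state is 'absent', and for the remaining characters it is 'present'.
setae branched: derived state 'present' in Taxon 2 only — an autapomorphy, so it tells us nothing about relationships among taxa.
wing venation reduced (derived state 'absent') is unique to Taxon 2 (autapomorphy; uninformative for grouping).
dorsal spines: derived state 'present' in Taxon 5, Taxon 8, and Taxon 9 only — synapomorphy for {Taxon 5, Taxon 8, Taxon 9}.
Only Taxon 5 and Taxon 8 show the derived state 'present' for retractile claws, supporting them as a clade.
Most parsimonious ingroup topology: (Taxon 2,((Taxon 5,Taxon 8),Taxon 9)).
Changes per character on this tree: setae branched: 1; wing venation reduced: 1; dorsal spines: 1; retractile claws: 1.
Total = 4.

4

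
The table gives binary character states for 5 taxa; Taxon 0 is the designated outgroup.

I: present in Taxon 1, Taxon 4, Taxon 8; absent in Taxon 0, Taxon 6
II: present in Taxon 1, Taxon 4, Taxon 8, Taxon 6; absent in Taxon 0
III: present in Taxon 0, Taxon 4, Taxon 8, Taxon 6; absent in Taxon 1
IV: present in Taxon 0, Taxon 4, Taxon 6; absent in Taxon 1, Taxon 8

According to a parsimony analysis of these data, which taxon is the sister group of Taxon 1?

Character polarity is set by the outgroup: the derived state is whichever differs from the outgroup's state, so for III, IV the derived state is 'absent', and for the remaining characters it is 'present'.
Only Taxon 1, Taxon 4, and Taxon 8 show the derived state 'present' for I, supporting them as a clade.
All ingroup taxa share the derived state 'present' for II; it defines the ingroup but does not resolve relationships within it.
III (derived state 'absent') is unique to Taxon 1 (autapomorphy; uninformative for grouping).
Only Taxon 1 and Taxon 8 show the derived state 'absent' for IV, supporting them as a clade.
Most parsimonious ingroup topology: (((Taxon 1,Taxon 8),Taxon 4),Taxon 6).
Taxon 1 and Taxon 8 form a cherry on this tree, so they are sister taxa.

Taxon 8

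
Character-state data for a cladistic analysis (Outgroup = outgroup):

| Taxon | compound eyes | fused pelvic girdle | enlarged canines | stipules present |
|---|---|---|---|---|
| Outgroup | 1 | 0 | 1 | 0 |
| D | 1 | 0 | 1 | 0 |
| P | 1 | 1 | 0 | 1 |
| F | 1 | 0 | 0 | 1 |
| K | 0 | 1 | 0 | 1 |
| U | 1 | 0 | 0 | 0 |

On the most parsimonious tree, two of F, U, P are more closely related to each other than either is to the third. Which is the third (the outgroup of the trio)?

U

Character polarity is set by the outgroup: the derived state is whichever differs from the outgroup's state, so for compound eyes, enlarged canines the derived state is '0', and for the remaining characters it is '1'.
compound eyes: derived state '0' in K only — an autapomorphy, so it tells us nothing about relationships among taxa.
fused pelvic girdle: derived state '1' in K and P only — synapomorphy for {K, P}.
enlarged canines (derived state '0') is shared by F, K, P, and U — a synapomorphy uniting that clade.
stipules present (derived state '1') is shared by F, K, and P — a synapomorphy uniting that clade.
Most parsimonious ingroup topology: (D,(((P,K),F),U)).
P and F share a more recent common ancestor with each other than either does with U, so U is the least closely related of the three.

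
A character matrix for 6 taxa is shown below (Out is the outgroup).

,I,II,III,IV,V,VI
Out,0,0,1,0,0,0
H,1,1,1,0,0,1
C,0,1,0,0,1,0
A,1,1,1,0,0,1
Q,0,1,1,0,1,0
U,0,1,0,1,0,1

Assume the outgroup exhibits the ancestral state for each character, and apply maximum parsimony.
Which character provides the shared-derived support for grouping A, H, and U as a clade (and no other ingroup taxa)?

Character polarity is set by the outgroup: the derived state is whichever differs from the outgroup's state, so for III the derived state is '0', and for the remaining characters it is '1'.
I (derived state '1') is shared by A and H — a synapomorphy uniting that clade.
II (derived state '1') is shared by all ingroup taxa — unites the whole ingroup.
III groups C and U, which is incompatible with the clades supported by the remaining characters; treating it as convergent (homoplasy) costs fewer steps than any alternative tree.
IV: derived state '1' in U only — an autapomorphy, so it tells us nothing about relationships among taxa.
V (derived state '1') is shared by C and Q — a synapomorphy uniting that clade.
VI (derived state '1') is shared by A, H, and U — a synapomorphy uniting that clade.
Most parsimonious ingroup topology: (((H,A),U),(C,Q)).
The clade {A, H, U} is supported by VI: its derived state '1' occurs in exactly those taxa and in no other taxon (including the outgroup).

VI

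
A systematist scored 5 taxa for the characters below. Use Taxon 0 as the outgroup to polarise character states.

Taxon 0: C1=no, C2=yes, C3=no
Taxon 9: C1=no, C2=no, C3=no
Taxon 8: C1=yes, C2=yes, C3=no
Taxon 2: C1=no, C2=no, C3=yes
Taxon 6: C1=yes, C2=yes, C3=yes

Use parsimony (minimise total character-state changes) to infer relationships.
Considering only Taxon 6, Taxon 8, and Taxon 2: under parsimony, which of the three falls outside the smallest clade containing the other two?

Character polarity is set by the outgroup: the derived state is whichever differs from the outgroup's state, so for C2 the derived state is 'no', and for the remaining characters it is 'yes'.
C1: derived state 'yes' in Taxon 6 and Taxon 8 only — synapomorphy for {Taxon 6, Taxon 8}.
C2 (derived state 'no') is shared by Taxon 2 and Taxon 9 — a synapomorphy uniting that clade.
C3 groups Taxon 2 and Taxon 6, which is incompatible with the clades supported by the remaining characters; treating it as convergent (homoplasy) costs fewer steps than any alternative tree.
Most parsimonious ingroup topology: ((Taxon 9,Taxon 2),(Taxon 8,Taxon 6)).
Taxon 8 and Taxon 6 share a more recent common ancestor with each other than either does with Taxon 2, so Taxon 2 is the least closely related of the three.

Taxon 2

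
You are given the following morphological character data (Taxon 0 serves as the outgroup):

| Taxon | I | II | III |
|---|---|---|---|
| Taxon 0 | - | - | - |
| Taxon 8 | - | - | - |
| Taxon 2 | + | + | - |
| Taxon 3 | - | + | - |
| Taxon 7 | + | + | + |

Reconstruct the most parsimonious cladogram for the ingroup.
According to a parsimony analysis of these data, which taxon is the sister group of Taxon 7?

The outgroup has state '-' for every character, so '+' is the derived state throughout.
Only Taxon 2 and Taxon 7 show the derived state '+' for I, supporting them as a clade.
II (derived state '+') is shared by Taxon 2, Taxon 3, and Taxon 7 — a synapomorphy uniting that clade.
III (derived state '+') is unique to Taxon 7 (autapomorphy; uninformative for grouping).
Most parsimonious ingroup topology: (Taxon 8,((Taxon 2,Taxon 7),Taxon 3)).
Taxon 7 and Taxon 2 form a cherry on this tree, so they are sister taxa.

Taxon 2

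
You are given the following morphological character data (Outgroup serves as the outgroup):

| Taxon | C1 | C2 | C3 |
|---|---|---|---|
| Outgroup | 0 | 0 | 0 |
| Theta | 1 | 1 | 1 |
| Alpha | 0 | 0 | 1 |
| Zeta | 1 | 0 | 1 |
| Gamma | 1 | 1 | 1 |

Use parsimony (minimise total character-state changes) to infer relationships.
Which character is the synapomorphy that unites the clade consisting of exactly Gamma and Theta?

C2

The outgroup has state '0' for every character, so '1' is the derived state throughout.
Only Gamma, Theta, and Zeta show the derived state '1' for C1, supporting them as a clade.
C2: derived state '1' in Gamma and Theta only — synapomorphy for {Gamma, Theta}.
All ingroup taxa share the derived state '1' for C3; it defines the ingroup but does not resolve relationships within it.
Most parsimonious ingroup topology: (((Theta,Gamma),Zeta),Alpha).
The clade {Gamma, Theta} is supported by C2: its derived state '1' occurs in exactly those taxa and in no other taxon (including the outgroup).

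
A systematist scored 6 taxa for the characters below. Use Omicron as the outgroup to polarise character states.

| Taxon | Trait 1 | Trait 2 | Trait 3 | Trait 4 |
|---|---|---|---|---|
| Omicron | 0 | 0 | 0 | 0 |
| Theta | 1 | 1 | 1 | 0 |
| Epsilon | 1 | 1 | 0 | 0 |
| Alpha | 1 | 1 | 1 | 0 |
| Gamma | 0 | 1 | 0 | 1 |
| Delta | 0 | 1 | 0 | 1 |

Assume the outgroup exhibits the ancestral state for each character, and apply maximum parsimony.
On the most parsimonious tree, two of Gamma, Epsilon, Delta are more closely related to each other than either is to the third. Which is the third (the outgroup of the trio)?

The outgroup has state '0' for every character, so '1' is the derived state throughout.
Trait 1: derived state '1' in Alpha, Epsilon, and Theta only — synapomorphy for {Alpha, Epsilon, Theta}.
Trait 2 (derived state '1') is shared by all ingroup taxa — unites the whole ingroup.
Trait 3 (derived state '1') is shared by Alpha and Theta — a synapomorphy uniting that clade.
Trait 4: derived state '1' in Delta and Gamma only — synapomorphy for {Delta, Gamma}.
Most parsimonious ingroup topology: (((Theta,Alpha),Epsilon),(Gamma,Delta)).
Delta and Gamma share a more recent common ancestor with each other than either does with Epsilon, so Epsilon is the least closely related of the three.

Epsilon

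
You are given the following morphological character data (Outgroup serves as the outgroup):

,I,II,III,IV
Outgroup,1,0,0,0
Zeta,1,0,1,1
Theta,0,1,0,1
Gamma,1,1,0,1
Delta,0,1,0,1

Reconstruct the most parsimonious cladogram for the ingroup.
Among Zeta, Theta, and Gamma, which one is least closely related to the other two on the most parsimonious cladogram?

Zeta

Character polarity is set by the outgroup: the derived state is whichever differs from the outgroup's state, so for I the derived state is '0', and for the remaining characters it is '1'.
I: derived state '0' in Delta and Theta only — synapomorphy for {Delta, Theta}.
II (derived state '1') is shared by Delta, Gamma, and Theta — a synapomorphy uniting that clade.
III: derived state '1' in Zeta only — an autapomorphy, so it tells us nothing about relationships among taxa.
All ingroup taxa share the derived state '1' for IV; it defines the ingroup but does not resolve relationships within it.
Most parsimonious ingroup topology: (Zeta,((Theta,Delta),Gamma)).
Gamma and Theta share a more recent common ancestor with each other than either does with Zeta, so Zeta is the least closely related of the three.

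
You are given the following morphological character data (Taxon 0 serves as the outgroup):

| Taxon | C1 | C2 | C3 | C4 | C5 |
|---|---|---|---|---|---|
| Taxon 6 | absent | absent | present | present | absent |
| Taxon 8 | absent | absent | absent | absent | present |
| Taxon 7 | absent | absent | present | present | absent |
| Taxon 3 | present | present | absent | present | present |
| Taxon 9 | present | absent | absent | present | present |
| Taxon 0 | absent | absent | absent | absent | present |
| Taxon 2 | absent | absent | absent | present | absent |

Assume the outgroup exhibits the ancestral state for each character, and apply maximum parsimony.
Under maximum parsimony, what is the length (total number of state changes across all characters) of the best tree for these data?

Character polarity is set by the outgroup: the derived state is whichever differs from the outgroup's state, so for C5 the derived state is 'absent', and for the remaining characters it is 'present'.
C1 (derived state 'present') is shared by Taxon 3 and Taxon 9 — a synapomorphy uniting that clade.
C2 (derived state 'present') is unique to Taxon 3 (autapomorphy; uninformative for grouping).
C3: derived state 'present' in Taxon 6 and Taxon 7 only — synapomorphy for {Taxon 6, Taxon 7}.
C4 (derived state 'present') is shared by Taxon 2, Taxon 3, Taxon 6, Taxon 7, and Taxon 9 — a synapomorphy uniting that clade.
Only Taxon 2, Taxon 6, and Taxon 7 show the derived state 'absent' for C5, supporting them as a clade.
Most parsimonious ingroup topology: ((((Taxon 6,Taxon 7),Taxon 2),(Taxon 9,Taxon 3)),Taxon 8).
Changes per character on this tree: C1: 1; C2: 1; C3: 1; C4: 1; C5: 1.
Total = 5.

5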